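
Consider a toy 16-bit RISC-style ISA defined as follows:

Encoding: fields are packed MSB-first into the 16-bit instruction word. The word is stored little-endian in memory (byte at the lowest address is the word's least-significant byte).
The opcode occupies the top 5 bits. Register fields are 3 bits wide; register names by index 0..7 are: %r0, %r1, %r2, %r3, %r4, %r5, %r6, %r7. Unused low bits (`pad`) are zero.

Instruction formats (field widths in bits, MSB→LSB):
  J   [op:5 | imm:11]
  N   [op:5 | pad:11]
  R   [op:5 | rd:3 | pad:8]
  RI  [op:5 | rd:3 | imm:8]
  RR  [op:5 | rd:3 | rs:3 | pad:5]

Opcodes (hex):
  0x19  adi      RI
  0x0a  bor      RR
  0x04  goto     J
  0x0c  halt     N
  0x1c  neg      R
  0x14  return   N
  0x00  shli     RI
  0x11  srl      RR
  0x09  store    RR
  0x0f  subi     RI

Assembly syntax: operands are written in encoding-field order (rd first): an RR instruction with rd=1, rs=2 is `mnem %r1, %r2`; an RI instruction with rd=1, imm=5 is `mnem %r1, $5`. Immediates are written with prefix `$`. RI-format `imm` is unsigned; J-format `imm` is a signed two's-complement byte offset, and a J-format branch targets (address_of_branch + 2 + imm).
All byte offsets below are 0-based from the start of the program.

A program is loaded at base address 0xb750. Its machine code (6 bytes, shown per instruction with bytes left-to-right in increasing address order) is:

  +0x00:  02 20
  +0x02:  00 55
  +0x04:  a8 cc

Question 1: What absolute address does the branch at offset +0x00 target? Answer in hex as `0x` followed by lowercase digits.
0xb754

[00] 02 20 → 0x2002
  op=0x2002>>11=0x4 ⇒ goto (J)
  imm@[10:0]=0x2 ⇒ $2
  target = base 0xb750 + off 0x00 + 2 + imm 2 = 0xb754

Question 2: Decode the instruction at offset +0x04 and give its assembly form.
adi %r4, $168

off 0x04: read a8 cc as little → 0xcca8
  top 5b → 0x19 → adi [RI]
  rd: (w>>8)&0x7=0x4 → %r4
  imm: (w>>0)&0xff=0xa8 → $168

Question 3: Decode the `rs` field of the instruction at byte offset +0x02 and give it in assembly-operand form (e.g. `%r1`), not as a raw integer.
+0x02: 00 55 ⇒ word 0x5500 (little)
  op=0x5500>>11=0xa ⇒ bor (RR)
  rd: (w>>8)&0x7=0x5 → %r5
  rs: (w>>5)&0x7=0x0 → %r0

%r0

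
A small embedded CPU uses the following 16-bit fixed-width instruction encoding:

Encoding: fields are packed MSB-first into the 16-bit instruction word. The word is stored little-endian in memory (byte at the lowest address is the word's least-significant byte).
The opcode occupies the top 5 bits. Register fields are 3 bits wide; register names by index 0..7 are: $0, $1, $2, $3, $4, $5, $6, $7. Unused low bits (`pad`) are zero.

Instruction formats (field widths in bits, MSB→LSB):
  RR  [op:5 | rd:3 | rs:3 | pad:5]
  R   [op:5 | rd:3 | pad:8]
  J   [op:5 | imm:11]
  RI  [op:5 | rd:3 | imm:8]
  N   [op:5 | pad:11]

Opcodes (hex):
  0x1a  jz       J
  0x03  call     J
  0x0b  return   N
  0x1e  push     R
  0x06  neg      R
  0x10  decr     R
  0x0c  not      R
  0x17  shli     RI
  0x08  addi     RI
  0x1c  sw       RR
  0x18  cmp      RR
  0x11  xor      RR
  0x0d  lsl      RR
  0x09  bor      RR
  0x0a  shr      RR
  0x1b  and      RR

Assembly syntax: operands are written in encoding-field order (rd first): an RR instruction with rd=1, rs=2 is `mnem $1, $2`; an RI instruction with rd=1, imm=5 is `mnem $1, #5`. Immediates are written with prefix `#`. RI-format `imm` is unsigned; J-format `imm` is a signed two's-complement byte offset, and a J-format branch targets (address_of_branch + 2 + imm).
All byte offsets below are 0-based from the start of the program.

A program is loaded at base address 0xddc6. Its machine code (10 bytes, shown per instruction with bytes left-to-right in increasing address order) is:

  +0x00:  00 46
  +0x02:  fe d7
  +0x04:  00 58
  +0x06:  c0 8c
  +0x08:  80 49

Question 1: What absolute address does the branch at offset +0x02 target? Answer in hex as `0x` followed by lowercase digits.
0xddc8

[02] fe d7 → 0xd7fe
  top 5b → 0x1a → jz [J]
  [10:0] imm=2046 (s11→-2) = #-2
  target = base 0xddc6 + off 0x02 + 2 + imm -2 = 0xddc8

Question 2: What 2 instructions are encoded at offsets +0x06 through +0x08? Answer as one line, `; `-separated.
xor $4, $6; bor $1, $4

[06] c0 8c → 0x8cc0
  opcode bits[15:11]=0x11: xor/RR
  [10:8] rd=4 = $4
  [7:5] rs=6 = $6
[08] 80 49 → 0x4980
  opcode bits[15:11]=0x9: bor/RR
  [10:8] rd=1 = $1
  [7:5] rs=4 = $4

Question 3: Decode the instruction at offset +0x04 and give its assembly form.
return

off 0x04: read 00 58 as little → 0x5800
  opcode bits[15:11]=0xb: return/N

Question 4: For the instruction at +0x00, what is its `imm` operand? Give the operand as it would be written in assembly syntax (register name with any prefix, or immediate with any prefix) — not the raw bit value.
@+00  little-endian(00 46) = 0x4600
  opcode bits[15:11]=0x8: addi/RI
  [10:8] rd=6 = $6
  [7:0] imm=0 = #0

#0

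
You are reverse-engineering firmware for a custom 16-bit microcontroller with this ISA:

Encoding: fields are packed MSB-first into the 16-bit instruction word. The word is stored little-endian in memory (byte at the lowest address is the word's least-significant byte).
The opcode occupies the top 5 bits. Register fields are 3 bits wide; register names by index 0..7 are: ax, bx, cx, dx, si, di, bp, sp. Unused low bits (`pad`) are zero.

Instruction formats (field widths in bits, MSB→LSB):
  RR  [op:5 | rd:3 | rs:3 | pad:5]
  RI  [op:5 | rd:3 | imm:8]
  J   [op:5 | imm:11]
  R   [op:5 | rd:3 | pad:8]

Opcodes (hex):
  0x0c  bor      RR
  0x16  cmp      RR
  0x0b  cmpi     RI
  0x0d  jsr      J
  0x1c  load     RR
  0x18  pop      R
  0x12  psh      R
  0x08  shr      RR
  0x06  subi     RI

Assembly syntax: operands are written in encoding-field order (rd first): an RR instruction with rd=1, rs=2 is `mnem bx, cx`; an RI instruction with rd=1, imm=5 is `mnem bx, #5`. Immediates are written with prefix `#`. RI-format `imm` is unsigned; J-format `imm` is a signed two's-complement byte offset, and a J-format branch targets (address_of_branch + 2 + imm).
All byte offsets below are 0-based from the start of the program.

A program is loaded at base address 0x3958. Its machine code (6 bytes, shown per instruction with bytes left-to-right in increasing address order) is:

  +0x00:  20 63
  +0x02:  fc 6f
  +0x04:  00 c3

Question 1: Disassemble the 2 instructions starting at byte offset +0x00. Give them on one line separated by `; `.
bor dx, bx; jsr #-4

off 0x00: read 20 63 as little → 0x6320
  op=0x6320>>11=0xc ⇒ bor (RR)
  [10:8] rd=3 = dx
  [7:5] rs=1 = bx
off 0x02: read fc 6f as little → 0x6ffc
  op=0x6ffc>>11=0xd ⇒ jsr (J)
  [10:0] imm=2044 (s11→-4) = #-4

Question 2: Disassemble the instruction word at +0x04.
off 0x04: read 00 c3 as little → 0xc300
  opcode bits[15:11]=0x18: pop/R
  [10:8] rd=3 = dx

pop dx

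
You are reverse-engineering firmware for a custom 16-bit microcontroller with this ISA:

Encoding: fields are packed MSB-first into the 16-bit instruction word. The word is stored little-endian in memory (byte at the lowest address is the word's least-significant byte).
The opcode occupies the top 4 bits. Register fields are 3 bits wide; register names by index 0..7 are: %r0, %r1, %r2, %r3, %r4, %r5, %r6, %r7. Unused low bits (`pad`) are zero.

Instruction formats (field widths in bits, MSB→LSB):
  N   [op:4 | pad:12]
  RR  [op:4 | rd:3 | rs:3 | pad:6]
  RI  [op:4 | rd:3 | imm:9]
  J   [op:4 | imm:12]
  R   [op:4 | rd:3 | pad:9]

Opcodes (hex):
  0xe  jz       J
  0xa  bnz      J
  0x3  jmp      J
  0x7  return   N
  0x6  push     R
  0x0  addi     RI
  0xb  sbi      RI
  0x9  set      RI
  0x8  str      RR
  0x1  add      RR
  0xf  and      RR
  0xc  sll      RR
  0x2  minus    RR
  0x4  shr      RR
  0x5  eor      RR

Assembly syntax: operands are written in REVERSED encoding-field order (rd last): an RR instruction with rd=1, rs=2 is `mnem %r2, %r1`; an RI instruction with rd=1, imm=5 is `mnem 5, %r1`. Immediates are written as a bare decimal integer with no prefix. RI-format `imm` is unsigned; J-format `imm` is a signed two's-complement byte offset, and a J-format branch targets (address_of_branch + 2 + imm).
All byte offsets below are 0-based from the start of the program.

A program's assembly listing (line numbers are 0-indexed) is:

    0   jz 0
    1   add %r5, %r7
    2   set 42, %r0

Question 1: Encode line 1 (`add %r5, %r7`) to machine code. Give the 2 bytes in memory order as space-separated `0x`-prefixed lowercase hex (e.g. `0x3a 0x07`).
L1: add op=0x1:4|rd=7:3|rs=5:3|pad=0:6 ⇒ 0x1f40 ⇒ little 40 1f

0x40 0x1f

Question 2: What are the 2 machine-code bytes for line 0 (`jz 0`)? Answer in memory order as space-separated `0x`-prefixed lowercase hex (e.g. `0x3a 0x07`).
0x00 0xe0

line 0 (jz): pack op=0xe:4|imm=0:12 = 0xe000; little→ 00 e0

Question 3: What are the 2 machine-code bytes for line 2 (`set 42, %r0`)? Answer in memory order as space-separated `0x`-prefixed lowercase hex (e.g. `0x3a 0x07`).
0x2a 0x90

line 2 (set): pack op=0x9:4|rd=0:3|imm=42:9 = 0x902a; little→ 2a 90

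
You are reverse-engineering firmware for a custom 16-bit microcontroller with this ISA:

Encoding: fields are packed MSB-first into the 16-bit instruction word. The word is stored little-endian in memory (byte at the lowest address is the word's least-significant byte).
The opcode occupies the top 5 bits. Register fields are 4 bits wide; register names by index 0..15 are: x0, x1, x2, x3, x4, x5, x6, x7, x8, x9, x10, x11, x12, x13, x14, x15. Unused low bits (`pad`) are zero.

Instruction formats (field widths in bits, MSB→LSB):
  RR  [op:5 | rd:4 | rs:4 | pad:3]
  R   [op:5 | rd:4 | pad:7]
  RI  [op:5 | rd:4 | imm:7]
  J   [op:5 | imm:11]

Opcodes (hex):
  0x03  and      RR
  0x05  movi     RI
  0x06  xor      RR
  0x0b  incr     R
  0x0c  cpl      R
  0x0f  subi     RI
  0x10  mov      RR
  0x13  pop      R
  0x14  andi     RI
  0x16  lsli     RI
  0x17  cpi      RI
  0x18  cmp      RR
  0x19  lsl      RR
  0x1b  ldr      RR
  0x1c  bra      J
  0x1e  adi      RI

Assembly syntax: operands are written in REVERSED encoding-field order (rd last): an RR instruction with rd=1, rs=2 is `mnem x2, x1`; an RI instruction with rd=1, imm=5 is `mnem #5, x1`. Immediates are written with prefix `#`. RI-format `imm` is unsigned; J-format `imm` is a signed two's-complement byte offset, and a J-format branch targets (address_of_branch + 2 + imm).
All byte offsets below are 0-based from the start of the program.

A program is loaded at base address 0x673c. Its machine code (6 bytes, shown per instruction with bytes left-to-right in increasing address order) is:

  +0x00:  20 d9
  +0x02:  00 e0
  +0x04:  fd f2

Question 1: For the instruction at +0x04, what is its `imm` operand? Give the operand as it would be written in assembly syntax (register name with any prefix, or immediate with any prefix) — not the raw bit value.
@+04  little-endian(fd f2) = 0xf2fd
  op=0xf2fd>>11=0x1e ⇒ adi (RI)
  rd@[10:7]=0x5 ⇒ x5
  imm@[6:0]=0x7d ⇒ #125

#125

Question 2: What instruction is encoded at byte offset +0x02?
bra #0

+0x02: 00 e0 ⇒ word 0xe000 (little)
  top 5b → 0x1c → bra [J]
  imm: (w>>0)&0x7ff=0x0 → #0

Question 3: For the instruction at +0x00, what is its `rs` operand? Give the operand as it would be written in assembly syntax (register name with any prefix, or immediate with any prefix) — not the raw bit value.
off 0x00: read 20 d9 as little → 0xd920
  op=0xd920>>11=0x1b ⇒ ldr (RR)
  [10:7] rd=2 = x2
  [6:3] rs=4 = x4

x4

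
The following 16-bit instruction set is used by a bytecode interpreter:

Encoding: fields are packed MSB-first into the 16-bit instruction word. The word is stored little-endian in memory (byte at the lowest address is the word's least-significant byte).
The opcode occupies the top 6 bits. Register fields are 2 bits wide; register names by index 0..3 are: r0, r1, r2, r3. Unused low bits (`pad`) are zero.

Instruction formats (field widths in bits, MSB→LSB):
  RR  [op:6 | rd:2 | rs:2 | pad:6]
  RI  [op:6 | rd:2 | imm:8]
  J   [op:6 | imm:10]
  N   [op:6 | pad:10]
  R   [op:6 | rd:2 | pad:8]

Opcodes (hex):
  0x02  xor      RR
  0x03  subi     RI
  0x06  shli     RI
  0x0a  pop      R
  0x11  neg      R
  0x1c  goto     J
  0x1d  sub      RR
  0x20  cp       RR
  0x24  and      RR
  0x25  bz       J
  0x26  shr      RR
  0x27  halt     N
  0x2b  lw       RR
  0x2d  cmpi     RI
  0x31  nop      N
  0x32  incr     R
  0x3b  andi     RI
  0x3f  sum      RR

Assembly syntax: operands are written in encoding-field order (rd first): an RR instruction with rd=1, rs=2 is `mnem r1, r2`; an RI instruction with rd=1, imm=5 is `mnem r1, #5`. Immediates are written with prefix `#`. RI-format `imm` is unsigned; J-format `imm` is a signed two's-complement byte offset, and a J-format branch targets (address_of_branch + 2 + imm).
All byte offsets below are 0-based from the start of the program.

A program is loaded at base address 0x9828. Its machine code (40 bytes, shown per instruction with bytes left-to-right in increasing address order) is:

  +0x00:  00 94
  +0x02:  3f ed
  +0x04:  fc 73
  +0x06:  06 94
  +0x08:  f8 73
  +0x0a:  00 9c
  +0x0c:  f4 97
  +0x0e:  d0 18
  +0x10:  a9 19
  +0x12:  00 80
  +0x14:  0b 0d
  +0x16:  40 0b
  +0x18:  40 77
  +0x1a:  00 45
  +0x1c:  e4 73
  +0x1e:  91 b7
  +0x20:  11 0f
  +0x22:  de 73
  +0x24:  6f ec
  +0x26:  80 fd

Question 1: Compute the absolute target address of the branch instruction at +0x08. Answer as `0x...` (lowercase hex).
0x982a

off 0x08: read f8 73 as little → 0x73f8
  opcode bits[15:10]=0x1c: goto/J
  [9:0] imm=1016 (s10→-8) = #-8
  target = base 0x9828 + off 0x08 + 2 + imm -8 = 0x982a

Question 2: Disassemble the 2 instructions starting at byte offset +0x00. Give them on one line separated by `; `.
[00] 00 94 → 0x9400
  top 6b → 0x25 → bz [J]
  imm@[9:0]=0x0 ⇒ #0
[02] 3f ed → 0xed3f
  top 6b → 0x3b → andi [RI]
  rd@[9:8]=0x1 ⇒ r1
  imm@[7:0]=0x3f ⇒ #63

bz #0; andi r1, #63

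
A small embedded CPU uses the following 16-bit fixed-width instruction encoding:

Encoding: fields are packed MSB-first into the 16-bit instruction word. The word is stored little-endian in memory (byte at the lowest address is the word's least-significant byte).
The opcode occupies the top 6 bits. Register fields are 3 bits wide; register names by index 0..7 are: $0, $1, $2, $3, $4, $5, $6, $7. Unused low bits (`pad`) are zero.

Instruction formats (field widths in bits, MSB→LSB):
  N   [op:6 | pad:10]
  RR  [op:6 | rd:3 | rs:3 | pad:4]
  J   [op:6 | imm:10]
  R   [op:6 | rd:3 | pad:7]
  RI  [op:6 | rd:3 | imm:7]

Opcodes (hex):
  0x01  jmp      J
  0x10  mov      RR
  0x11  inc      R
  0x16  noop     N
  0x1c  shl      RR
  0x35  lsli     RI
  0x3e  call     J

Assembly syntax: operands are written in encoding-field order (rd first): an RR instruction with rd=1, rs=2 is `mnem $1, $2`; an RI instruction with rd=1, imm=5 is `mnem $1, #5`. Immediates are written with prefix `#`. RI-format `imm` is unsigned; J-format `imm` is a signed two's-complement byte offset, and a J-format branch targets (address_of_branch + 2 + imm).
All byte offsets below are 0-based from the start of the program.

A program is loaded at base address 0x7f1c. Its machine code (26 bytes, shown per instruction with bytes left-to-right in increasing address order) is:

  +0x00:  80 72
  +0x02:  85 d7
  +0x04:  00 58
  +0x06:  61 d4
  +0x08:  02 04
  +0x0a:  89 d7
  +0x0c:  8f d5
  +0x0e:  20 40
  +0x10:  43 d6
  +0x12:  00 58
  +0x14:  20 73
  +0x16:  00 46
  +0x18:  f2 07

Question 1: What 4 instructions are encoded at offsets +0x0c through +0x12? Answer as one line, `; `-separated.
+0x0c: 8f d5 ⇒ word 0xd58f (little)
  op=0xd58f>>10=0x35 ⇒ lsli (RI)
  rd: (w>>7)&0x7=0x3 → $3
  imm: (w>>0)&0x7f=0xf → #15
+0x0e: 20 40 ⇒ word 0x4020 (little)
  op=0x4020>>10=0x10 ⇒ mov (RR)
  rd: (w>>7)&0x7=0x0 → $0
  rs: (w>>4)&0x7=0x2 → $2
+0x10: 43 d6 ⇒ word 0xd643 (little)
  op=0xd643>>10=0x35 ⇒ lsli (RI)
  rd: (w>>7)&0x7=0x4 → $4
  imm: (w>>0)&0x7f=0x43 → #67
+0x12: 00 58 ⇒ word 0x5800 (little)
  op=0x5800>>10=0x16 ⇒ noop (N)

lsli $3, #15; mov $0, $2; lsli $4, #67; noop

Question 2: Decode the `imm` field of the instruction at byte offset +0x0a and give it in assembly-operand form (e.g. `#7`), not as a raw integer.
+0x0a: 89 d7 ⇒ word 0xd789 (little)
  opcode bits[15:10]=0x35: lsli/RI
  rd@[9:7]=0x7 ⇒ $7
  imm@[6:0]=0x9 ⇒ #9

#9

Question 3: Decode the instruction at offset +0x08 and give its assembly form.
off 0x08: read 02 04 as little → 0x0402
  top 6b → 0x1 → jmp [J]
  [9:0] imm=2 = #2

jmp #2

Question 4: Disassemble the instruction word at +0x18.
off 0x18: read f2 07 as little → 0x07f2
  top 6b → 0x1 → jmp [J]
  imm@[9:0]=0x3f2 (s10→-14) ⇒ #-14

jmp #-14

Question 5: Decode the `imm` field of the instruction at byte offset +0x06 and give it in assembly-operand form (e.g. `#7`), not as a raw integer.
#97

off 0x06: read 61 d4 as little → 0xd461
  top 6b → 0x35 → lsli [RI]
  rd@[9:7]=0x0 ⇒ $0
  imm@[6:0]=0x61 ⇒ #97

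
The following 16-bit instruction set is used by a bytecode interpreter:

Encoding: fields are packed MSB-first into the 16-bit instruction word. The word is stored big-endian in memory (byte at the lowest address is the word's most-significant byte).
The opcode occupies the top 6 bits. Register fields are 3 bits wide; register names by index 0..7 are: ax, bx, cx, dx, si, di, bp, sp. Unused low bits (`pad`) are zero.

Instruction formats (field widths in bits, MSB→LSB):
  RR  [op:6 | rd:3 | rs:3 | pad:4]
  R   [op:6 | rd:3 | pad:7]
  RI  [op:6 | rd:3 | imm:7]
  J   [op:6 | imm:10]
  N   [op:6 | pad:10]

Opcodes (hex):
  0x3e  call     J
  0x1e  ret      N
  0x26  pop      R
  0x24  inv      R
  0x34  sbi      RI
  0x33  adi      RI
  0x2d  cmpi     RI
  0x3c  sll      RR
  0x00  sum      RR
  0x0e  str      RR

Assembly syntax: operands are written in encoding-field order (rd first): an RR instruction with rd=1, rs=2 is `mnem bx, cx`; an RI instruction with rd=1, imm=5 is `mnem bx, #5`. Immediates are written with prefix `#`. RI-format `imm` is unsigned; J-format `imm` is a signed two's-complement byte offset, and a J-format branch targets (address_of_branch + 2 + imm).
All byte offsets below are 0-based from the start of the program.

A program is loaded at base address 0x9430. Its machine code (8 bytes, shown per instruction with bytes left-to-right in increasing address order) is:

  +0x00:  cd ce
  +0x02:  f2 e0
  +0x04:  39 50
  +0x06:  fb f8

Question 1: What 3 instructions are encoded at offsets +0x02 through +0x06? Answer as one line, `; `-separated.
@+02  big-endian(f2 e0) = 0xf2e0
  op=0xf2e0>>10=0x3c ⇒ sll (RR)
  rd: (w>>7)&0x7=0x5 → di
  rs: (w>>4)&0x7=0x6 → bp
@+04  big-endian(39 50) = 0x3950
  op=0x3950>>10=0xe ⇒ str (RR)
  rd: (w>>7)&0x7=0x2 → cx
  rs: (w>>4)&0x7=0x5 → di
@+06  big-endian(fb f8) = 0xfbf8
  op=0xfbf8>>10=0x3e ⇒ call (J)
  imm: (w>>0)&0x3ff=0x3f8 (s10→-8) → #-8

sll di, bp; str cx, di; call #-8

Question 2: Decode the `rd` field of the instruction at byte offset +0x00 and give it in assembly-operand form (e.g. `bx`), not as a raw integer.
@+00  big-endian(cd ce) = 0xcdce
  opcode bits[15:10]=0x33: adi/RI
  rd: (w>>7)&0x7=0x3 → dx
  imm: (w>>0)&0x7f=0x4e → #78

dx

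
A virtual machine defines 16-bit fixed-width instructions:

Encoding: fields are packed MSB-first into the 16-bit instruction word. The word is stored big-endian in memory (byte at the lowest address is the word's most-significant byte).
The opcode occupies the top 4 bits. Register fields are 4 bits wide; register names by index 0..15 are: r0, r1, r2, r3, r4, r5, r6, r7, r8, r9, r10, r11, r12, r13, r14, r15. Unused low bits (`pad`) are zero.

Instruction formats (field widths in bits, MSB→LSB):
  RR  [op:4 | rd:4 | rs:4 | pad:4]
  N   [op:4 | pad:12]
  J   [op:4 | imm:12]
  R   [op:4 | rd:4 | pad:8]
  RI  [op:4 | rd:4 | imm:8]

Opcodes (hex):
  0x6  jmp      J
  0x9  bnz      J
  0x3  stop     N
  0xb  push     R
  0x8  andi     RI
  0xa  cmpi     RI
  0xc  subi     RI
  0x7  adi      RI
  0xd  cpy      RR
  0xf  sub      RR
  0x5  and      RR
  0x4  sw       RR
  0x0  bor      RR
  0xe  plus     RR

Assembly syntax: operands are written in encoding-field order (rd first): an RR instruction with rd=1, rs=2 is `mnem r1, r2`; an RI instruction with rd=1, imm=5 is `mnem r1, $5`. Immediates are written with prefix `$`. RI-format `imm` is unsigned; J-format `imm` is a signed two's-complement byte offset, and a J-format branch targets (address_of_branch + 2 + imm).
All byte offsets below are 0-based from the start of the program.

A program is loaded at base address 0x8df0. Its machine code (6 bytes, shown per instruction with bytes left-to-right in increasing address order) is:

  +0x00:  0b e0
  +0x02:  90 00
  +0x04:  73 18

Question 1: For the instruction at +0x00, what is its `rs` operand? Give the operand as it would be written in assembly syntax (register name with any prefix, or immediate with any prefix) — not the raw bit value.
r14

[00] 0b e0 → 0x0be0
  opcode bits[15:12]=0x0: bor/RR
  rd: (w>>8)&0xf=0xb → r11
  rs: (w>>4)&0xf=0xe → r14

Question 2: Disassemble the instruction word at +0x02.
+0x02: 90 00 ⇒ word 0x9000 (big)
  top 4b → 0x9 → bnz [J]
  imm: (w>>0)&0xfff=0x0 → $0

bnz $0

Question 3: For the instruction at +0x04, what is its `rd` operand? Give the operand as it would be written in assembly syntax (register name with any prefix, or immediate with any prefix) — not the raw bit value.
r3

@+04  big-endian(73 18) = 0x7318
  opcode bits[15:12]=0x7: adi/RI
  rd: (w>>8)&0xf=0x3 → r3
  imm: (w>>0)&0xff=0x18 → $24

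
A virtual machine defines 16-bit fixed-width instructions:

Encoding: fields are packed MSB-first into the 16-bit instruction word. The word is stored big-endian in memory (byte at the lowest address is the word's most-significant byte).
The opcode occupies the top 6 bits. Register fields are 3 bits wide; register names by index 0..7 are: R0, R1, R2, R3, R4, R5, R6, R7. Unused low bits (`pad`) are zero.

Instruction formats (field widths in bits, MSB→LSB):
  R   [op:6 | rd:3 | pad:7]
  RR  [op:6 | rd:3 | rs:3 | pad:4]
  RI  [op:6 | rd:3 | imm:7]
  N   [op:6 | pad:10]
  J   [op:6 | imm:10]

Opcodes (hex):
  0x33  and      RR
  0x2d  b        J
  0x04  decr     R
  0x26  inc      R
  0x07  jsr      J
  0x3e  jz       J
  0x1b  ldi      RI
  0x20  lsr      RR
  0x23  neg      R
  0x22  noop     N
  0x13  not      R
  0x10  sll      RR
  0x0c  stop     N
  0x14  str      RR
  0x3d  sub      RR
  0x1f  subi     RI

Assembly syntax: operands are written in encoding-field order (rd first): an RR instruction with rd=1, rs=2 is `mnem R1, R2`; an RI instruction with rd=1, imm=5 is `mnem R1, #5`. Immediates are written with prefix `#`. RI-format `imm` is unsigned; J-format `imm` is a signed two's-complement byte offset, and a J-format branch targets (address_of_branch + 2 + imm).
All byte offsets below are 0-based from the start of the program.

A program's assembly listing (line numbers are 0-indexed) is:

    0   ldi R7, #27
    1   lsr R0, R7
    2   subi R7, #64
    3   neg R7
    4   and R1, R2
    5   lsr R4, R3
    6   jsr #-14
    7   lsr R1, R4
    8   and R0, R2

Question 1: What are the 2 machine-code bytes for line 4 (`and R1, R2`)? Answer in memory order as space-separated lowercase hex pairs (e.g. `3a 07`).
line 4 (and): pack op=0x33:6|rd=1:3|rs=2:3|pad=0:4 = 0xcca0; big→ cc a0

cc a0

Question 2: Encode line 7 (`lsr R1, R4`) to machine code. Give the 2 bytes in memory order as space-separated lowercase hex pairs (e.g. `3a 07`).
80 c0

7. lsr fields op=0x20:6|rd=1:3|rs=4:3|pad=0:4 → word 80c0h → 80 c0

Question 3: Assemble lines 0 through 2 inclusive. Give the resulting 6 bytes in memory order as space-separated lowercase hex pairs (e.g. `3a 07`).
6f 9b 80 70 7f c0

line 0 (ldi): pack op=0x1b:6|rd=7:3|imm=27:7 = 0x6f9b; big→ 6f 9b
line 1 (lsr): pack op=0x20:6|rd=0:3|rs=7:3|pad=0:4 = 0x8070; big→ 80 70
line 2 (subi): pack op=0x1f:6|rd=7:3|imm=64:7 = 0x7fc0; big→ 7f c0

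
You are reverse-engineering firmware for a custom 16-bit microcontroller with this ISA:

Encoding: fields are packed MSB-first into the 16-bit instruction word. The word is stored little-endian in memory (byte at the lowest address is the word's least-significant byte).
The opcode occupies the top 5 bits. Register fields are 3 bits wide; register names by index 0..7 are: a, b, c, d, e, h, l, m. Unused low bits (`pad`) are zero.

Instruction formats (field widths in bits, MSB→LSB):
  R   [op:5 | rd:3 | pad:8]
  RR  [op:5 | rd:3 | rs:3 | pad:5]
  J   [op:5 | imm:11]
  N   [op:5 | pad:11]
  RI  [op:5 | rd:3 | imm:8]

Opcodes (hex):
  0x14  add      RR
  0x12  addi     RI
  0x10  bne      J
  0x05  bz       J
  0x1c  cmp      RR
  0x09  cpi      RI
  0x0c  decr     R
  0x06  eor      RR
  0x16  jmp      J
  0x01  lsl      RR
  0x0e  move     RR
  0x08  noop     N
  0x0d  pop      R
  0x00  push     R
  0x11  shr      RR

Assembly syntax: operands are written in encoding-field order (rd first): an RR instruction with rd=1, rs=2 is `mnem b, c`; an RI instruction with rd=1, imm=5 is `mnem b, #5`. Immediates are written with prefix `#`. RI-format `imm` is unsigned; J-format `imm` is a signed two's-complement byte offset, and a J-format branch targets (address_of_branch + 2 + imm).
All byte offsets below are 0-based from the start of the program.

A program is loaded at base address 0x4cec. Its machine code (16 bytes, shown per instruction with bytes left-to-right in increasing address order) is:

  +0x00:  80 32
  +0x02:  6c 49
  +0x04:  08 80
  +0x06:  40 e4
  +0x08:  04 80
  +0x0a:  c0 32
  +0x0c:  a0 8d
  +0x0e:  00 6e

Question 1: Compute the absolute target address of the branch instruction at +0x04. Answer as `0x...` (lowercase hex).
0x4cfa

@+04  little-endian(08 80) = 0x8008
  top 5b → 0x10 → bne [J]
  imm: (w>>0)&0x7ff=0x8 → #8
  target = base 0x4cec + off 0x04 + 2 + imm 8 = 0x4cfa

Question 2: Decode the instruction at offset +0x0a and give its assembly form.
eor c, l

off 0x0a: read c0 32 as little → 0x32c0
  op=0x32c0>>11=0x6 ⇒ eor (RR)
  rd@[10:8]=0x2 ⇒ c
  rs@[7:5]=0x6 ⇒ l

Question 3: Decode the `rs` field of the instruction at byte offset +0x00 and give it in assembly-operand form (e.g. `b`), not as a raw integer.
+0x00: 80 32 ⇒ word 0x3280 (little)
  op=0x3280>>11=0x6 ⇒ eor (RR)
  rd: (w>>8)&0x7=0x2 → c
  rs: (w>>5)&0x7=0x4 → e

e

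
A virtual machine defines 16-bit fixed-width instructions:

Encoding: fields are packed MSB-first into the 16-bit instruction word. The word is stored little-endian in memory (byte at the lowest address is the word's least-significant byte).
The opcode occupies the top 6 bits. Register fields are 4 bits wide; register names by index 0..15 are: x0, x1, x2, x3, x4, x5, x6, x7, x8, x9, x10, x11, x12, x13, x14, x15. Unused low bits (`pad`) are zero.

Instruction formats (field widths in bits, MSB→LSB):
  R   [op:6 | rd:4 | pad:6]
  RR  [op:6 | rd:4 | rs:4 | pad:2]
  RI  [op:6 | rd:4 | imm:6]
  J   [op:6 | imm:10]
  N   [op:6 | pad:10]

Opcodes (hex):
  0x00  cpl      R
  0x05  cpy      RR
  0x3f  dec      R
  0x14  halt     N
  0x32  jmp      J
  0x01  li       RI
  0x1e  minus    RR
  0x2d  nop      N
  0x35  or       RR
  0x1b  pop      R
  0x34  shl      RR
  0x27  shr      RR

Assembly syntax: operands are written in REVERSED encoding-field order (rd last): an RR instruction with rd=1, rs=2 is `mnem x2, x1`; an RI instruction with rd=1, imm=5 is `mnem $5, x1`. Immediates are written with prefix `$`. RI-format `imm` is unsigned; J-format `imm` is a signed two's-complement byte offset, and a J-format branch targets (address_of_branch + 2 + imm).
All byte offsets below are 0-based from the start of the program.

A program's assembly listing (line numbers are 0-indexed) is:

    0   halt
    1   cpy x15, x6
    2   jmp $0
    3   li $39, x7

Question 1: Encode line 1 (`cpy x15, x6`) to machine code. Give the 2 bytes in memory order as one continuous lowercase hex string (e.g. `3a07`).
bc15

line 1 (cpy): pack op=0x5:6|rd=6:4|rs=15:4|pad=0:2 = 0x15bc; little→ bc 15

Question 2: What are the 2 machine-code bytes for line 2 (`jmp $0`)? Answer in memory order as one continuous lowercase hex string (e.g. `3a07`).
00c8

L2: jmp op=0x32:6|imm=0:10 ⇒ 0xc800 ⇒ little 00 c8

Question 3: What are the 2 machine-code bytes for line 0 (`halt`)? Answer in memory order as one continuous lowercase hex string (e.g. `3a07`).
0050

line 0 (halt): pack op=0x14:6|pad=0:10 = 0x5000; little→ 00 50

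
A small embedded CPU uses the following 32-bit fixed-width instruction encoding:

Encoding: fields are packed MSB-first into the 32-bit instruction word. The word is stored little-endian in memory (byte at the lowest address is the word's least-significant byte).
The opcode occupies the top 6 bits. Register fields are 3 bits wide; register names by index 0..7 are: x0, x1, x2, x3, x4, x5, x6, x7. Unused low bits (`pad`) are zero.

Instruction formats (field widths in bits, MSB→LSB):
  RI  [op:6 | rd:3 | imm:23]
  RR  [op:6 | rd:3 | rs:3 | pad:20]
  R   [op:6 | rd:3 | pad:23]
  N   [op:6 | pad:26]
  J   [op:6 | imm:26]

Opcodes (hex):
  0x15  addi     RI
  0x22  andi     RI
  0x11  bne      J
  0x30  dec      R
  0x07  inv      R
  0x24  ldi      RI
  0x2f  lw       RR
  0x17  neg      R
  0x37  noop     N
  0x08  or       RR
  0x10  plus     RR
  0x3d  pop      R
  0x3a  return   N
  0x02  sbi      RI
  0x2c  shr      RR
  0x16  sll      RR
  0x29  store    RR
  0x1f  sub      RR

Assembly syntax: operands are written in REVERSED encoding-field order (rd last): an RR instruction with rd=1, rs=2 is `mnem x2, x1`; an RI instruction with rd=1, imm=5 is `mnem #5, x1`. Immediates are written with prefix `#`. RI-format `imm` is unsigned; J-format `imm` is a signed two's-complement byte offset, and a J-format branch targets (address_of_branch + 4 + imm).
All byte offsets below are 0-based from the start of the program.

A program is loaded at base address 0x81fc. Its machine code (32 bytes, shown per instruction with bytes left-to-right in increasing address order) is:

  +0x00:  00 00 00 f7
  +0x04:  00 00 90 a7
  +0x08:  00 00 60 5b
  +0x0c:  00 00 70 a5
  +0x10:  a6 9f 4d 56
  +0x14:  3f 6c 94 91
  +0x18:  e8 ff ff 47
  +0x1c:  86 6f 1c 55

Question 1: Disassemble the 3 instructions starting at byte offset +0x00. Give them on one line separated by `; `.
+0x00: 00 00 00 f7 ⇒ word 0xf7000000 (little)
  op=0xf7000000>>26=0x3d ⇒ pop (R)
  rd: (w>>23)&0x7=0x6 → x6
+0x04: 00 00 90 a7 ⇒ word 0xa7900000 (little)
  op=0xa7900000>>26=0x29 ⇒ store (RR)
  rd: (w>>23)&0x7=0x7 → x7
  rs: (w>>20)&0x7=0x1 → x1
+0x08: 00 00 60 5b ⇒ word 0x5b600000 (little)
  op=0x5b600000>>26=0x16 ⇒ sll (RR)
  rd: (w>>23)&0x7=0x6 → x6
  rs: (w>>20)&0x7=0x6 → x6

pop x6; store x1, x7; sll x6, x6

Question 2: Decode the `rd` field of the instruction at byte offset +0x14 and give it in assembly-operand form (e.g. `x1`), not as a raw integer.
[14] 3f 6c 94 91 → 0x91946c3f
  opcode bits[31:26]=0x24: ldi/RI
  [25:23] rd=3 = x3
  [22:0] imm=1338431 = #1338431

x3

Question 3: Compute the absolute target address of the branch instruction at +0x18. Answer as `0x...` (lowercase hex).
+0x18: e8 ff ff 47 ⇒ word 0x47ffffe8 (little)
  top 6b → 0x11 → bne [J]
  [25:0] imm=67108840 (s26→-24) = #-24
  target = base 0x81fc + off 0x18 + 4 + imm -24 = 0x8200

0x8200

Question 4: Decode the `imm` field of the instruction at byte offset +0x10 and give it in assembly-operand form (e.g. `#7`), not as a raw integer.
#5087142

+0x10: a6 9f 4d 56 ⇒ word 0x564d9fa6 (little)
  opcode bits[31:26]=0x15: addi/RI
  [25:23] rd=4 = x4
  [22:0] imm=5087142 = #5087142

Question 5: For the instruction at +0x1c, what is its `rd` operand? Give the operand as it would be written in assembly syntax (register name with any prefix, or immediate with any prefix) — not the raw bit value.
x2

+0x1c: 86 6f 1c 55 ⇒ word 0x551c6f86 (little)
  opcode bits[31:26]=0x15: addi/RI
  rd: (w>>23)&0x7=0x2 → x2
  imm: (w>>0)&0x7fffff=0x1c6f86 → #1863558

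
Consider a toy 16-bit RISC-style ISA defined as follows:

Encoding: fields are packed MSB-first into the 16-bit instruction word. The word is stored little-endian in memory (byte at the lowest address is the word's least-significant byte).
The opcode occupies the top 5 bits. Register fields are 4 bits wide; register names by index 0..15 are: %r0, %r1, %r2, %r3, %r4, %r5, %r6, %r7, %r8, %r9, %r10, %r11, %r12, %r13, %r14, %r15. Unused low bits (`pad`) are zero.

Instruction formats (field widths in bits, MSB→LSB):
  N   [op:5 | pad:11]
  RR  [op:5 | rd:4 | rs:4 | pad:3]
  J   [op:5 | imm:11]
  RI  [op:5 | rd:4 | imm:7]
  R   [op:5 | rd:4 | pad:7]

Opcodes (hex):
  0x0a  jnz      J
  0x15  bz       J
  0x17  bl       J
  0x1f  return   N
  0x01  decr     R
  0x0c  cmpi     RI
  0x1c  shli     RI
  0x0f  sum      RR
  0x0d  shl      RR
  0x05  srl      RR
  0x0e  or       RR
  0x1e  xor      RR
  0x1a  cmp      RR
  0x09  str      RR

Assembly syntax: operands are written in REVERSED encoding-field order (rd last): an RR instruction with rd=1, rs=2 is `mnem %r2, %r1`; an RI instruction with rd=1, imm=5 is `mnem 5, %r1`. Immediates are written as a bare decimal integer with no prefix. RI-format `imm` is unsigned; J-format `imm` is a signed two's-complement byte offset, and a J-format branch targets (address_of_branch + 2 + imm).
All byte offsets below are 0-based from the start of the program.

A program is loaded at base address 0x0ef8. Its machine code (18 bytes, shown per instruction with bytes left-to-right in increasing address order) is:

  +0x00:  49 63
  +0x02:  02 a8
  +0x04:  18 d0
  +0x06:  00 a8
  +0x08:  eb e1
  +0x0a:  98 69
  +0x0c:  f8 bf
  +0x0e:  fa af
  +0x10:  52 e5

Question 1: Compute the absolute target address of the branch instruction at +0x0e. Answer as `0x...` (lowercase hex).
0x0f02

[0e] fa af → 0xaffa
  op=0xaffa>>11=0x15 ⇒ bz (J)
  imm@[10:0]=0x7fa (s11→-6) ⇒ -6
  target = base 0x0ef8 + off 0x0e + 2 + imm -6 = 0x0f02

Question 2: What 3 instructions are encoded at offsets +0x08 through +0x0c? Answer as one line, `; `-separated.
shli 107, %r3; shl %r3, %r3; bl -8

off 0x08: read eb e1 as little → 0xe1eb
  top 5b → 0x1c → shli [RI]
  rd: (w>>7)&0xf=0x3 → %r3
  imm: (w>>0)&0x7f=0x6b → 107
off 0x0a: read 98 69 as little → 0x6998
  top 5b → 0xd → shl [RR]
  rd: (w>>7)&0xf=0x3 → %r3
  rs: (w>>3)&0xf=0x3 → %r3
off 0x0c: read f8 bf as little → 0xbff8
  top 5b → 0x17 → bl [J]
  imm: (w>>0)&0x7ff=0x7f8 (s11→-8) → -8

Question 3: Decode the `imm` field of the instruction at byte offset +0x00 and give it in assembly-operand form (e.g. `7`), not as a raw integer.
@+00  little-endian(49 63) = 0x6349
  opcode bits[15:11]=0xc: cmpi/RI
  rd: (w>>7)&0xf=0x6 → %r6
  imm: (w>>0)&0x7f=0x49 → 73

73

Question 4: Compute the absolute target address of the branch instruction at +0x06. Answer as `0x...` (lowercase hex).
[06] 00 a8 → 0xa800
  top 5b → 0x15 → bz [J]
  imm@[10:0]=0x0 ⇒ 0
  target = base 0x0ef8 + off 0x06 + 2 + imm 0 = 0x0f00

0x0f00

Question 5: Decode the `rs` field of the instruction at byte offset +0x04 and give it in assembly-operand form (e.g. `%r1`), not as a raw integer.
[04] 18 d0 → 0xd018
  op=0xd018>>11=0x1a ⇒ cmp (RR)
  rd@[10:7]=0x0 ⇒ %r0
  rs@[6:3]=0x3 ⇒ %r3

%r3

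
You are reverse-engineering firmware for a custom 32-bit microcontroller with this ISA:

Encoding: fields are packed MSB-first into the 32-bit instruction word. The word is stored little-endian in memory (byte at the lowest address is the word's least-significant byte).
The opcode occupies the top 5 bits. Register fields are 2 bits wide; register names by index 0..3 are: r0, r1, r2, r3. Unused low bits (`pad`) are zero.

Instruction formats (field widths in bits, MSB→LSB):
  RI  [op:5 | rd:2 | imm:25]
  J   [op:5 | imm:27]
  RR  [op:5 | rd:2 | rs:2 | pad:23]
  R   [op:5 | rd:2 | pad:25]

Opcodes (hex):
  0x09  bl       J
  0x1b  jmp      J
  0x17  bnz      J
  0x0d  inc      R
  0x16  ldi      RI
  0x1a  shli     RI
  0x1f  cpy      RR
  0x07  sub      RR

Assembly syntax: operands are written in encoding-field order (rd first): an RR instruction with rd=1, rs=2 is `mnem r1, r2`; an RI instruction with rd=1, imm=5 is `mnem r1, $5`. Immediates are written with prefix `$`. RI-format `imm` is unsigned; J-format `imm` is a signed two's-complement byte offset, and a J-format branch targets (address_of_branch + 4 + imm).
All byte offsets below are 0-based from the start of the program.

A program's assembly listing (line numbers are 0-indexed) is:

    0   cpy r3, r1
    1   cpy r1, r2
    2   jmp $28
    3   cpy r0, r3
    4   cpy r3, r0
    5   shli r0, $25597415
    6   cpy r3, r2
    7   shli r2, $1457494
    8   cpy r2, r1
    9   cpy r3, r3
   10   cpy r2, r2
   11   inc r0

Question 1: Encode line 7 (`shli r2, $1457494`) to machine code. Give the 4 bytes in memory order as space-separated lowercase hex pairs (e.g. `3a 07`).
L7: shli op=0x1a:5|rd=2:2|imm=1457494:25 ⇒ 0xd4163d56 ⇒ little 56 3d 16 d4

56 3d 16 d4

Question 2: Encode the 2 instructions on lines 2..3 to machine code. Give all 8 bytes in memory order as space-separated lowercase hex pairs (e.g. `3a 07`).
1c 00 00 d8 00 00 80 f9

2. jmp fields op=0x1b:5|imm=28:27 → word d800001ch → 1c 00 00 d8
3. cpy fields op=0x1f:5|rd=0:2|rs=3:2|pad=0:23 → word f9800000h → 00 00 80 f9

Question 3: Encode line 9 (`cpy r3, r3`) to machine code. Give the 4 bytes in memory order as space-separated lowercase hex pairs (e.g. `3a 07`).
00 00 80 ff

line 9 (cpy): pack op=0x1f:5|rd=3:2|rs=3:2|pad=0:23 = 0xff800000; little→ 00 00 80 ff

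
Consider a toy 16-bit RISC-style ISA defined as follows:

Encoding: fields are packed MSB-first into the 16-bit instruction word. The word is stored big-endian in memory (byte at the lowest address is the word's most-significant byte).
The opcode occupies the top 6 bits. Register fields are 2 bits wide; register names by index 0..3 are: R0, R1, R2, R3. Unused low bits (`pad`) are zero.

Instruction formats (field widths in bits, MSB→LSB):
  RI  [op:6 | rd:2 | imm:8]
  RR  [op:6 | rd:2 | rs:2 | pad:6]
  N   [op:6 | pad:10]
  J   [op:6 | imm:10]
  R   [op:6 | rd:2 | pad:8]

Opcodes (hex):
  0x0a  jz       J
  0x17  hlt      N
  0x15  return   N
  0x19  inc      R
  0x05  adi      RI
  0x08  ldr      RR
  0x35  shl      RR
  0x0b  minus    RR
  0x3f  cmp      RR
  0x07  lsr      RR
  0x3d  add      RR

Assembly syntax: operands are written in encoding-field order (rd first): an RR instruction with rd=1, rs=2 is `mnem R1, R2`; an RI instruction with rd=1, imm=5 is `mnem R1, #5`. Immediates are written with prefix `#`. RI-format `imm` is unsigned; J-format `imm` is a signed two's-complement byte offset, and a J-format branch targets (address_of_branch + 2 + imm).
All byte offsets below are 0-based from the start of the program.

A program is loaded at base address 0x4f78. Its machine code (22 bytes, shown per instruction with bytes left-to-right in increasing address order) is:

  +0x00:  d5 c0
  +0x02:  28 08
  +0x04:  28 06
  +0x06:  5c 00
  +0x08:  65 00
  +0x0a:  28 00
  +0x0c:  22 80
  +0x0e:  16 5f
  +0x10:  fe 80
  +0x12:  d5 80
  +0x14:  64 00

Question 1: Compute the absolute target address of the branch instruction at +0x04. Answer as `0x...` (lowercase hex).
+0x04: 28 06 ⇒ word 0x2806 (big)
  op=0x2806>>10=0xa ⇒ jz (J)
  imm: (w>>0)&0x3ff=0x6 → #6
  target = base 0x4f78 + off 0x04 + 2 + imm 6 = 0x4f84

0x4f84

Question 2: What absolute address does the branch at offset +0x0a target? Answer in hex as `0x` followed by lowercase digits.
0x4f84

+0x0a: 28 00 ⇒ word 0x2800 (big)
  opcode bits[15:10]=0xa: jz/J
  [9:0] imm=0 = #0
  target = base 0x4f78 + off 0x0a + 2 + imm 0 = 0x4f84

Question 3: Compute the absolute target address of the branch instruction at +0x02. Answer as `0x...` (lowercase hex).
0x4f84

[02] 28 08 → 0x2808
  opcode bits[15:10]=0xa: jz/J
  [9:0] imm=8 = #8
  target = base 0x4f78 + off 0x02 + 2 + imm 8 = 0x4f84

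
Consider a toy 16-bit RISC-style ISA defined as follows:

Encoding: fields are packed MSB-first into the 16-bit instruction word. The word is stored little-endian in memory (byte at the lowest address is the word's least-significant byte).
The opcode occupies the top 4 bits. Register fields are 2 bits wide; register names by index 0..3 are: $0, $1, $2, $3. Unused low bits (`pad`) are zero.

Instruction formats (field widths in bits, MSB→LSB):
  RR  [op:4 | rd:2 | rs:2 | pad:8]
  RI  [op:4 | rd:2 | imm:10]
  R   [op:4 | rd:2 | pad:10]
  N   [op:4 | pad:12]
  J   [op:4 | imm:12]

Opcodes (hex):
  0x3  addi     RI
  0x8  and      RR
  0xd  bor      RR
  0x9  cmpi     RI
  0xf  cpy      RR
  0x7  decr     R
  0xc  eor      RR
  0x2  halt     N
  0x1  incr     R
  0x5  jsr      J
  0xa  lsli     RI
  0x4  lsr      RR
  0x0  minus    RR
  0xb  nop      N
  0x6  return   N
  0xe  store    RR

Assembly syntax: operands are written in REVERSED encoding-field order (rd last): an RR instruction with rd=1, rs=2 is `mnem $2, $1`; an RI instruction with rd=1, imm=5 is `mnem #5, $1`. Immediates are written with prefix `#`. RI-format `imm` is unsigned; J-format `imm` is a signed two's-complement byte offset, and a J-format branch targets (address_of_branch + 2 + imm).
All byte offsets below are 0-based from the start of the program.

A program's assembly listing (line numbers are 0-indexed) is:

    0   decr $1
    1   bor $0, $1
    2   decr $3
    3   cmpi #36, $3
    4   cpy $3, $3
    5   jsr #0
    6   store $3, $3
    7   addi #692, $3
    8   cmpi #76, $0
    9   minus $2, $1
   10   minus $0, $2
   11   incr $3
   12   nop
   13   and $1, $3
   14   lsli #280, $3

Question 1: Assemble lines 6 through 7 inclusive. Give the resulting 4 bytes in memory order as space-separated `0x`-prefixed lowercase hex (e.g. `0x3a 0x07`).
0x00 0xef 0xb4 0x3e

6. store fields op=0xe:4|rd=3:2|rs=3:2|pad=0:8 → word ef00h → 00 ef
7. addi fields op=0x3:4|rd=3:2|imm=692:10 → word 3eb4h → b4 3e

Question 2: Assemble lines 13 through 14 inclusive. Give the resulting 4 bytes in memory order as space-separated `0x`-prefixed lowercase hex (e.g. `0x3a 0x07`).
line 13 (and): pack op=0x8:4|rd=3:2|rs=1:2|pad=0:8 = 0x8d00; little→ 00 8d
line 14 (lsli): pack op=0xa:4|rd=3:2|imm=280:10 = 0xad18; little→ 18 ad

0x00 0x8d 0x18 0xad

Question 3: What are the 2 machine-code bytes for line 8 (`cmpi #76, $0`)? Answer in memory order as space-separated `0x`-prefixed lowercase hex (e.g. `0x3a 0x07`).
L8: cmpi op=0x9:4|rd=0:2|imm=76:10 ⇒ 0x904c ⇒ little 4c 90

0x4c 0x90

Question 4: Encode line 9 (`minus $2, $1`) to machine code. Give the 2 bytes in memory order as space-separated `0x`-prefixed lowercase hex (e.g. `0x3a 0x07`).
L9: minus op=0x0:4|rd=1:2|rs=2:2|pad=0:8 ⇒ 0x0600 ⇒ little 00 06

0x00 0x06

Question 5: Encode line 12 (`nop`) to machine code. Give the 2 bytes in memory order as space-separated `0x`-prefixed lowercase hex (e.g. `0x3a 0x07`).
0x00 0xb0

line 12 (nop): pack op=0xb:4|pad=0:12 = 0xb000; little→ 00 b0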